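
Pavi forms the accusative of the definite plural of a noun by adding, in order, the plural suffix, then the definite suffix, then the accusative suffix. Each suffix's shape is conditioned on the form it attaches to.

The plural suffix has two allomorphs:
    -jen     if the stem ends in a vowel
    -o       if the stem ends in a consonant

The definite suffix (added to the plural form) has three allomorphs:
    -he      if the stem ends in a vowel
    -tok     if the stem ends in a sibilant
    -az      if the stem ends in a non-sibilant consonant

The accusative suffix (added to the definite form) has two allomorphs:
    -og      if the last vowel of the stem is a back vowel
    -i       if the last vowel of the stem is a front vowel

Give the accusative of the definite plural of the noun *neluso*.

nelusojenazog

The final sound of *neluso* is /o/, which is a vowel, so the plural suffix is -jen, giving *nelusojen*.
The final sound of the plural form *nelusojen* is /n/, which is a non-sibilant consonant, so the definite suffix is -az, giving *nelusojenaz*.
The definite form *nelusojenaz*: last vowel = /a/, a back vowel → -og → *nelusojenazog*.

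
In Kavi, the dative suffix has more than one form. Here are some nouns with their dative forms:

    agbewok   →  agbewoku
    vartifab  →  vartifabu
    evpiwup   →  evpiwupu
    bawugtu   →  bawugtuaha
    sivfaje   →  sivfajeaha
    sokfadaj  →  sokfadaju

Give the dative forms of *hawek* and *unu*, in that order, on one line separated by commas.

haweku, unuaha

The suffix is conditioned by the final sound: -u when the stem ends in a consonant (*agbewok*, *vartifab*, *evpiwup*, *sokfadaj*); -aha when the stem ends in a vowel (*bawugtu*, *sivfaje*).
*hawek*: final sound = /k/, a consonant → -u → *haweku*.
The final sound of *unu* is /u/, which is a vowel, so the suffix is -aha, giving *unuaha*.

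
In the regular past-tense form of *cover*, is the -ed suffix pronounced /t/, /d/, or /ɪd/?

The stem *cover* ends in a voiced sound other than /d/.
The -ed suffix is realized as /ɪd/ after /t, d/; as /t/ after other voiceless consonants; and as /d/ after other voiced sounds.
So -ed on *cover* is pronounced /d/.

/d/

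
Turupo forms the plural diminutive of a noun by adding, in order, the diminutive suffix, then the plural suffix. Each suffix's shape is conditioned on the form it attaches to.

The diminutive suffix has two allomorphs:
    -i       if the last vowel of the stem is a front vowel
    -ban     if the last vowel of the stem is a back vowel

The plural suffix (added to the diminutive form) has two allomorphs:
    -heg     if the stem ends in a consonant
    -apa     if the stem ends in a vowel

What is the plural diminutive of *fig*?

The last vowel of *fig* is /i/, which is a front vowel, so the diminutive suffix is -i, giving *figi*.
The final sound of the diminutive form *figi* is /i/, which is a vowel, so the plural suffix is -apa, giving *figiapa*.

figiapa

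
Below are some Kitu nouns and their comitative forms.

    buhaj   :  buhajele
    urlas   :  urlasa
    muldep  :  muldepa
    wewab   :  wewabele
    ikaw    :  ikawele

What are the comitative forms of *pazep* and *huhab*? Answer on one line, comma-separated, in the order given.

The alternation tracks the final consonant of the stem — -a when the stem ends in a voiceless consonant (*urlas*, *muldep*); -ele when the stem ends in a voiced consonant (*buhaj*, *wewab*, *ikaw*).
*pazep* — final consonant /p/ (voiceless) → -a → *pazepa*.
*huhab* — final consonant /b/ (voiced) → -ele → *huhabele*.

pazepa, huhabele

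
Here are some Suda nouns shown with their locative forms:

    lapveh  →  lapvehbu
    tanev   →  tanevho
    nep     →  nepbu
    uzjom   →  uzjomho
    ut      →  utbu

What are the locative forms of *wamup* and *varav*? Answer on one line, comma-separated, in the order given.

Looking at the final consonant of each stem: -bu when the stem ends in a voiceless consonant (*lapveh*, *nep*, *ut*); -ho when the stem ends in a voiced consonant (*tanev*, *uzjom*).
The final consonant of *wamup* is /p/, which is voiceless, so the suffix is -bu, giving *wamupbu*.
Since the final consonant of *varav* is /v/ (voiced), it takes -ho, giving *varavho*.

wamupbu, varavho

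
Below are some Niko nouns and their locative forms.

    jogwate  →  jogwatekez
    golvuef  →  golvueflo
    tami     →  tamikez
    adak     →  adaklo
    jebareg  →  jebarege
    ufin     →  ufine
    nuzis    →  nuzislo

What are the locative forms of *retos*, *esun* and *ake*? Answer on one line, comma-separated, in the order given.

retoslo, esune, akekez

Looking at the final sound of each stem: -lo when the stem ends in a voiceless consonant (*golvuef*, *adak*, *nuzis*); -e when the stem ends in a voiced consonant (*jebareg*, *ufin*); -kez when the stem ends in a vowel (*jogwate*, *tami*).
*retos* — final sound /s/ (a voiceless consonant) → -lo → *retoslo*.
Since the final sound of *esun* is /n/ (a voiced consonant), it takes -e, giving *esune*.
*ake* — final sound /e/ (a vowel) → -kez → *akekez*.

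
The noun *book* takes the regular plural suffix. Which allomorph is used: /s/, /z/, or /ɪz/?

The stem *book* ends in a voiceless non-sibilant consonant.
The plural suffix surfaces as /ɪz/ after sibilants, /s/ after other voiceless consonants, and /z/ after other voiced sounds.
So the plural -s on *book* is pronounced /s/.

/s/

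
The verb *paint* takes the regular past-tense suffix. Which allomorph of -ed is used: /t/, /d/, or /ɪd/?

/ɪd/

The stem *paint* ends in /t/ or /d/.
The -ed suffix is realized as /ɪd/ after /t, d/; as /t/ after other voiceless consonants; and as /d/ after other voiced sounds.
So -ed on *paint* is pronounced /ɪd/.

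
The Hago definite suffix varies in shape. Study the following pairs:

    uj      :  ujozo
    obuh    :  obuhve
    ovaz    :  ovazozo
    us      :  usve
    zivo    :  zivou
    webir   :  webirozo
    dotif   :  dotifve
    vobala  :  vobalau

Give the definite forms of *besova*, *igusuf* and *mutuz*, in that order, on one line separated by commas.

The suffix is conditioned by the final sound: -ve when the stem ends in a voiceless consonant (*obuh*, *us*, *dotif*); -ozo when the stem ends in a voiced consonant (*uj*, *ovaz*, *webir*); -u when the stem ends in a vowel (*zivo*, *vobala*).
The final sound of *besova* is /a/, which is a vowel, so the suffix is -u, giving *besovau*.
*igusuf*: final sound = /f/, a voiceless consonant → -ve → *igusufve*.
*mutuz* — final sound /z/ (a voiced consonant) → -ozo → *mutuzozo*.

besovau, igusufve, mutuzozo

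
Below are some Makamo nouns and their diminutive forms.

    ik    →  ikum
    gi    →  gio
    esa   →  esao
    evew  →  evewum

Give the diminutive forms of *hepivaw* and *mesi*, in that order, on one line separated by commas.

hepivawum, mesio

The alternation tracks the final sound of the stem — -um when the stem ends in a consonant (*ik*, *evew*); -o when the stem ends in a vowel (*gi*, *esa*).
The final sound of *hepivaw* is /w/, which is a consonant, so the suffix is -um, giving *hepivawum*.
Since the final sound of *mesi* is /i/ (a vowel), it takes -o, giving *mesio*.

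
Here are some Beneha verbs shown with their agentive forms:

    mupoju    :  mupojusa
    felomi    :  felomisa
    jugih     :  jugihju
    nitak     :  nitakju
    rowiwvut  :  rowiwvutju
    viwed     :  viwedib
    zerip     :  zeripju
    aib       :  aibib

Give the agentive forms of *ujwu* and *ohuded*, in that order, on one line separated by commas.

Looking at the final sound of each stem: -ju when the stem ends in a voiceless consonant (*jugih*, *nitak*, *rowiwvut*, *zerip*); -ib when the stem ends in a voiced consonant (*viwed*, *aib*); -sa when the stem ends in a vowel (*mupoju*, *felomi*).
Since the final sound of *ujwu* is /u/ (a vowel), it takes -sa, giving *ujwusa*.
The final sound of *ohuded* is /d/, which is a voiced consonant, so the suffix is -ib, giving *ohudedib*.

ujwusa, ohudedib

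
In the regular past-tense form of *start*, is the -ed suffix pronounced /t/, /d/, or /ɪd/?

/ɪd/

The stem *start* ends in /t/ or /d/.
The -ed suffix is realized as /ɪd/ after /t, d/; as /t/ after other voiceless consonants; and as /d/ after other voiced sounds.
So -ed on *start* is pronounced /ɪd/.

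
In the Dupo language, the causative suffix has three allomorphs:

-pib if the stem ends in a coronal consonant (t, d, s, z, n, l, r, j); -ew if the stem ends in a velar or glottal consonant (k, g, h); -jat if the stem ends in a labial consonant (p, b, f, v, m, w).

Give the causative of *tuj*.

tujpib

Since the final consonant of *tuj* is /j/ (coronal), it takes -pib, giving *tujpib*.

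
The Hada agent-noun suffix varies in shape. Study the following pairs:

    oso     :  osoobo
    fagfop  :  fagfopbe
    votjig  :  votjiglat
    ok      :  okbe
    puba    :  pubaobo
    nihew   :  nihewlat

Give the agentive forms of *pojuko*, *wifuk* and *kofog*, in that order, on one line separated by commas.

The pattern is voicing of the final sound: -be when the stem ends in a voiceless consonant (*fagfop*, *ok*); -lat when the stem ends in a voiced consonant (*votjig*, *nihew*); -obo when the stem ends in a vowel (*oso*, *puba*).
*pojuko*: final sound = /o/, a vowel → -obo → *pojukoobo*.
Since the final sound of *wifuk* is /k/ (a voiceless consonant), it takes -be, giving *wifukbe*.
The final sound of *kofog* is /g/, which is a voiced consonant, so the suffix is -lat, giving *kofoglat*.

pojukoobo, wifukbe, kofoglat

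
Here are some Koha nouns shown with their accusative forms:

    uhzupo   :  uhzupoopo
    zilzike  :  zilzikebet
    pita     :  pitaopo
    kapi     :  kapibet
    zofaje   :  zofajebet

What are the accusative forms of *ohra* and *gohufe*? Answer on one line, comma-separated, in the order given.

The alternation tracks the last vowel of the stem — -bet when the last vowel of the stem is a front vowel (*zilzike*, *kapi*, *zofaje*); -opo when the last vowel of the stem is a back vowel (*uhzupo*, *pita*).
Since the last vowel of *ohra* is /a/ (a back vowel), it takes -opo, giving *ohraopo*.
Since the last vowel of *gohufe* is /e/ (a front vowel), it takes -bet, giving *gohufebet*.

ohraopo, gohufebet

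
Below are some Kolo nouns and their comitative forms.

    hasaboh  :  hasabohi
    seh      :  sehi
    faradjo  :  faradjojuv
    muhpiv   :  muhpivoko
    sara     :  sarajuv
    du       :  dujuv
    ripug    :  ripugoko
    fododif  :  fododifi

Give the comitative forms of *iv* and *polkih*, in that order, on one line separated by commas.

ivoko, polkihi

The suffix is conditioned by the final sound: -i when the stem ends in a voiceless consonant (*hasaboh*, *seh*, *fododif*); -oko when the stem ends in a voiced consonant (*muhpiv*, *ripug*); -juv when the stem ends in a vowel (*faradjo*, *sara*, *du*).
*iv* — final sound /v/ (a voiced consonant) → -oko → *ivoko*.
Since the final sound of *polkih* is /h/ (a voiceless consonant), it takes -i, giving *polkihi*.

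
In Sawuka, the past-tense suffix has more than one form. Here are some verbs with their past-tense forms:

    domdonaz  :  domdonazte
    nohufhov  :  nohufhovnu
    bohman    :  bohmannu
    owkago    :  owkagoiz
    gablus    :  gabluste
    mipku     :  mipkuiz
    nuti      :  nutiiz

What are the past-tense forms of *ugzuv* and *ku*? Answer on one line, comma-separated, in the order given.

The alternation tracks the final sound of the stem — -te when the stem ends in a sibilant (*domdonaz*, *gablus*); -nu when the stem ends in a non-sibilant consonant (*nohufhov*, *bohman*); -iz when the stem ends in a vowel (*owkago*, *mipku*, *nuti*).
*ugzuv*: final sound = /v/, a non-sibilant consonant → -nu → *ugzuvnu*.
Since the final sound of *ku* is /u/ (a vowel), it takes -iz, giving *kuiz*.

ugzuvnu, kuiz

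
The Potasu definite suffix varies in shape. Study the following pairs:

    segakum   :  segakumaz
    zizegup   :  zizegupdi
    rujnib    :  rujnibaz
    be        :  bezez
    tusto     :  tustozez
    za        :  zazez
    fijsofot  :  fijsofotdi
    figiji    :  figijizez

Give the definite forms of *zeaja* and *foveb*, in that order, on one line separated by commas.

zeajazez, fovebaz

The suffix is conditioned by the final sound: -di when the stem ends in a voiceless consonant (*zizegup*, *fijsofot*); -az when the stem ends in a voiced consonant (*segakum*, *rujnib*); -zez when the stem ends in a vowel (*be*, *tusto*, *za*, *figiji*).
Since the final sound of *zeaja* is /a/ (a vowel), it takes -zez, giving *zeajazez*.
The final sound of *foveb* is /b/, which is a voiced consonant, so the suffix is -az, giving *fovebaz*.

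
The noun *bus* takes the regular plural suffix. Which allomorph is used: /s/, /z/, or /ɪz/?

The stem *bus* ends in a sibilant (/s, z, ʃ, ʒ, tʃ, dʒ/).
The plural suffix surfaces as /ɪz/ after sibilants, /s/ after other voiceless consonants, and /z/ after other voiced sounds.
So the plural -s on *bus* is pronounced /ɪz/.

/ɪz/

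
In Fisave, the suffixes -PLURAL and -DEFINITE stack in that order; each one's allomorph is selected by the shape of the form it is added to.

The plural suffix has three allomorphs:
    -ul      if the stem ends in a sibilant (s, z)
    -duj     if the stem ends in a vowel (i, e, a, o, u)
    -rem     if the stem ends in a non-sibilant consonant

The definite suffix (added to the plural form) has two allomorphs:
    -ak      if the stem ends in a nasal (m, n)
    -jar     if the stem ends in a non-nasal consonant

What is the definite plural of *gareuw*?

The final sound of *gareuw* is /w/, which is a non-sibilant consonant, so the plural suffix is -rem, giving *gareuwrem*.
The final consonant of the plural form *gareuwrem* is /m/, which is a nasal, so the definite suffix is -ak, giving *gareuwremak*.

gareuwremak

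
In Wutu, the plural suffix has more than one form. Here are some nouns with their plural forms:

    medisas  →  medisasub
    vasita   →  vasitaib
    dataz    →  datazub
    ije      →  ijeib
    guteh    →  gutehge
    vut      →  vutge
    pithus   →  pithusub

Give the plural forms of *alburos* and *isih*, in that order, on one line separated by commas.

Looking at the final sound of each stem: -ub when the stem ends in a sibilant (*medisas*, *dataz*, *pithus*); -ge when the stem ends in a non-sibilant consonant (*guteh*, *vut*); -ib when the stem ends in a vowel (*vasita*, *ije*).
*alburos*: final sound = /s/, a sibilant → -ub → *alburosub*.
*isih* — final sound /h/ (a non-sibilant consonant) → -ge → *isihge*.

alburosub, isihge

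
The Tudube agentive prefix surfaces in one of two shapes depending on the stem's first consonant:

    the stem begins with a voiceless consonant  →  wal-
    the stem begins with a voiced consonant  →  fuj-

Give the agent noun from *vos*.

*vos* — first consonant /v/ (voiced) → fuj- → *fujvos*.

fujvos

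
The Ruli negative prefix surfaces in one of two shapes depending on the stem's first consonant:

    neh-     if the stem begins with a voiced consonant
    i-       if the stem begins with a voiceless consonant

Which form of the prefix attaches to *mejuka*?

neh-

Since the first consonant of *mejuka* is /m/ (voiced), it takes neh-.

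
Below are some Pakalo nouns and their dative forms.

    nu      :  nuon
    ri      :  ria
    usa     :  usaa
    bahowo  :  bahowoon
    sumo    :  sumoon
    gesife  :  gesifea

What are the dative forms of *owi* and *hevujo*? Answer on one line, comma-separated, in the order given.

owia, hevujoon

The pattern is rounding harmony: -on when the last vowel of the stem is a rounded vowel (*nu*, *bahowo*, *sumo*); -a when the last vowel of the stem is an unrounded vowel (*ri*, *usa*, *gesife*).
Since the last vowel of *owi* is /i/ (an unrounded vowel), it takes -a, giving *owia*.
The last vowel of *hevujo* is /o/, which is a rounded vowel, so the suffix is -on, giving *hevujoon*.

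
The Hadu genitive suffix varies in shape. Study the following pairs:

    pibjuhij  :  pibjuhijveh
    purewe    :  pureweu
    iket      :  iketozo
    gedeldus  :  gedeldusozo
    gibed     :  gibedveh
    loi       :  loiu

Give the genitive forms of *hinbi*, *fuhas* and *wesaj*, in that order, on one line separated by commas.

The pattern is voicing of the final sound: -ozo when the stem ends in a voiceless consonant (*iket*, *gedeldus*); -veh when the stem ends in a voiced consonant (*pibjuhij*, *gibed*); -u when the stem ends in a vowel (*purewe*, *loi*).
*hinbi*: final sound = /i/, a vowel → -u → *hinbiu*.
The final sound of *fuhas* is /s/, which is a voiceless consonant, so the suffix is -ozo, giving *fuhasozo*.
The final sound of *wesaj* is /j/, which is a voiced consonant, so the suffix is -veh, giving *wesajveh*.

hinbiu, fuhasozo, wesajveh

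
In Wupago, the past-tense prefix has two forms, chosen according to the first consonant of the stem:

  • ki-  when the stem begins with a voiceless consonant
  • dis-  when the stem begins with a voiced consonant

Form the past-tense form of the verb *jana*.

The first consonant of *jana* is /j/, which is voiced, so the prefix is dis-, giving *disjana*.

disjana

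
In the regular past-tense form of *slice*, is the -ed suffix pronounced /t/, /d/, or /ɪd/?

The stem *slice* ends in a voiceless consonant other than /t/.
The -ed suffix is realized as /ɪd/ after /t, d/; as /t/ after other voiceless consonants; and as /d/ after other voiced sounds.
So -ed on *slice* is pronounced /t/.

/t/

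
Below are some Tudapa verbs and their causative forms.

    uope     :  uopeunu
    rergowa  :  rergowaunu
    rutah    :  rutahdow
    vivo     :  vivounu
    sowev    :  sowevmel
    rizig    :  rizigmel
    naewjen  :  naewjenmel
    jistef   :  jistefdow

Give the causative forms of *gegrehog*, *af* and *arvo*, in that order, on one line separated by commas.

gegrehogmel, afdow, arvounu

The alternation tracks the final sound of the stem — -dow when the stem ends in a voiceless consonant (*rutah*, *jistef*); -mel when the stem ends in a voiced consonant (*sowev*, *rizig*, *naewjen*); -unu when the stem ends in a vowel (*uope*, *rergowa*, *vivo*).
*gegrehog* — final sound /g/ (a voiced consonant) → -mel → *gegrehogmel*.
The final sound of *af* is /f/, which is a voiceless consonant, so the suffix is -dow, giving *afdow*.
*arvo*: final sound = /o/, a vowel → -unu → *arvounu*.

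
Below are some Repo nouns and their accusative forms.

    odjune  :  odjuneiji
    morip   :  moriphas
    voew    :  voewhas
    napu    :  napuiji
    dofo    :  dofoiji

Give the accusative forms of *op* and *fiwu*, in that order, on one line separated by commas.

The pattern is consonant vs. vowel: -has when the stem ends in a consonant (*morip*, *voew*); -iji when the stem ends in a vowel (*odjune*, *napu*, *dofo*).
*op*: final sound = /p/, a consonant → -has → *ophas*.
The final sound of *fiwu* is /u/, which is a vowel, so the suffix is -iji, giving *fiwuiji*.

ophas, fiwuiji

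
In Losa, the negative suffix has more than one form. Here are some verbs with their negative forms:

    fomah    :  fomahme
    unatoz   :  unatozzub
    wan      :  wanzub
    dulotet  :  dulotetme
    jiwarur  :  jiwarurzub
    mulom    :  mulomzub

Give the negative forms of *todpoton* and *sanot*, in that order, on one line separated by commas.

todpotonzub, sanotme

The suffix is conditioned by the final consonant: -me when the stem ends in a voiceless consonant (*fomah*, *dulotet*); -zub when the stem ends in a voiced consonant (*unatoz*, *wan*, *jiwarur*, *mulom*).
Since the final consonant of *todpoton* is /n/ (voiced), it takes -zub, giving *todpotonzub*.
The final consonant of *sanot* is /t/, which is voiceless, so the suffix is -me, giving *sanotme*.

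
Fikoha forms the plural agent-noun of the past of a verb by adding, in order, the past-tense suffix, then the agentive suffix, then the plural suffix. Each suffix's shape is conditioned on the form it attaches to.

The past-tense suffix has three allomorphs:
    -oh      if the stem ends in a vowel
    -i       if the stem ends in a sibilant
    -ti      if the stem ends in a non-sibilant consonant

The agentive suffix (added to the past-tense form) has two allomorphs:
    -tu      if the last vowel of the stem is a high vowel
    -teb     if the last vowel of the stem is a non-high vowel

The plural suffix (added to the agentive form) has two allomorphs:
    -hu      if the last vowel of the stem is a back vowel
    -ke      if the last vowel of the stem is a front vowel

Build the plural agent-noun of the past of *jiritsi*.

jiritsiohtebke

Since the final sound of *jiritsi* is /i/ (a vowel), it takes -oh, giving *jiritsioh*.
The past-tense form *jiritsioh* — last vowel /o/ (a non-high vowel) → -teb → *jiritsiohteb*.
Since the last vowel of the agentive form *jiritsiohteb* is /e/ (a front vowel), it takes -ke, giving *jiritsiohtebke*.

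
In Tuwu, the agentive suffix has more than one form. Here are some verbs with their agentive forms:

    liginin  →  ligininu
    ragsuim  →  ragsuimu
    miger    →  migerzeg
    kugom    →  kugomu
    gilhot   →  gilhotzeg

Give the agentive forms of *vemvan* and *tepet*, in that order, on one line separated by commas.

The alternation tracks the final consonant of the stem — -u when the stem ends in a nasal (*liginin*, *ragsuim*, *kugom*); -zeg when the stem ends in a non-nasal consonant (*miger*, *gilhot*).
Since the final consonant of *vemvan* is /n/ (a nasal), it takes -u, giving *vemvanu*.
*tepet*: final consonant = /t/, non-nasal → -zeg → *tepetzeg*.

vemvanu, tepetzeg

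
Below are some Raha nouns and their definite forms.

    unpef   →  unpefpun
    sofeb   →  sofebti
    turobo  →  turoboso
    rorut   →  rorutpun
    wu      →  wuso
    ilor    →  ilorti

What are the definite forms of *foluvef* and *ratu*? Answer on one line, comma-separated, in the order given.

foluvefpun, ratuso

The alternation tracks the final sound of the stem — -pun when the stem ends in a voiceless consonant (*unpef*, *rorut*); -ti when the stem ends in a voiced consonant (*sofeb*, *ilor*); -so when the stem ends in a vowel (*turobo*, *wu*).
Since the final sound of *foluvef* is /f/ (a voiceless consonant), it takes -pun, giving *foluvefpun*.
*ratu*: final sound = /u/, a vowel → -so → *ratuso*.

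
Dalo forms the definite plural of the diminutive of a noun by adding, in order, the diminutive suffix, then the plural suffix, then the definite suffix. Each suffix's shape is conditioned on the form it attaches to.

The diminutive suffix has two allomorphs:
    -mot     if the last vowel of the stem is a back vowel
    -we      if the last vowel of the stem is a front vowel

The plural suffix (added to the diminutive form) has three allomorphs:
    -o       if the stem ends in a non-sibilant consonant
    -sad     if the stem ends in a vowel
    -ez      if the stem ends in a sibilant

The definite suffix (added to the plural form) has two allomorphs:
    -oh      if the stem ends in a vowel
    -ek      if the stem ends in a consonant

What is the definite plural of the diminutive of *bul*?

The last vowel of *bul* is /u/, which is a back vowel, so the diminutive suffix is -mot, giving *bulmot*.
Since the final sound of the diminutive form *bulmot* is /t/ (a non-sibilant consonant), it takes -o, giving *bulmoto*.
The final sound of the plural form *bulmoto* is /o/, which is a vowel, so the definite suffix is -oh, giving *bulmotooh*.

bulmotooh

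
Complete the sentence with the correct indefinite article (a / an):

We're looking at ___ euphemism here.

The indefinite article is chosen by the initial *sound* of the following word, not its spelling.
*euphemism* begins with the sound /juː/ (eu pronounced /juː/) — a consonant sound.
So the article is *a*: We're looking at a euphemism here.

a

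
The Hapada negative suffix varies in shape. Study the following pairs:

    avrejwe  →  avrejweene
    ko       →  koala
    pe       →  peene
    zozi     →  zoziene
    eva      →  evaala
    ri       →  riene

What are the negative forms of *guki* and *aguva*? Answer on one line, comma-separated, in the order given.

The suffix is conditioned by the last vowel: -ene when the last vowel of the stem is a front vowel (*avrejwe*, *pe*, *zozi*, *ri*); -ala when the last vowel of the stem is a back vowel (*ko*, *eva*).
Since the last vowel of *guki* is /i/ (a front vowel), it takes -ene, giving *gukiene*.
The last vowel of *aguva* is /a/, which is a back vowel, so the suffix is -ala, giving *aguvaala*.

gukiene, aguvaala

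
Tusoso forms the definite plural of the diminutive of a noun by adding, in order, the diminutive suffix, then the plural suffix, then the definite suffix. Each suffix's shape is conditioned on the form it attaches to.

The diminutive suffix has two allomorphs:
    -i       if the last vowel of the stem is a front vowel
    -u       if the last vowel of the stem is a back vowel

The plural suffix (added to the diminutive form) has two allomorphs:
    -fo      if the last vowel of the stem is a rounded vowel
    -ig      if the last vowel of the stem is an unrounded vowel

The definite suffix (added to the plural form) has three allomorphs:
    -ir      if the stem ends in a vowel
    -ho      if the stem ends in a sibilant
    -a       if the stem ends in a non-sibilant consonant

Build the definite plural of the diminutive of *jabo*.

jaboufoir

*jabo*: last vowel = /o/, a back vowel → -u → *jabou*.
The diminutive form *jabou* — last vowel /u/ (a rounded vowel) → -fo → *jaboufo*.
The plural form *jaboufo* — final sound /o/ (a vowel) → -ir → *jaboufoir*.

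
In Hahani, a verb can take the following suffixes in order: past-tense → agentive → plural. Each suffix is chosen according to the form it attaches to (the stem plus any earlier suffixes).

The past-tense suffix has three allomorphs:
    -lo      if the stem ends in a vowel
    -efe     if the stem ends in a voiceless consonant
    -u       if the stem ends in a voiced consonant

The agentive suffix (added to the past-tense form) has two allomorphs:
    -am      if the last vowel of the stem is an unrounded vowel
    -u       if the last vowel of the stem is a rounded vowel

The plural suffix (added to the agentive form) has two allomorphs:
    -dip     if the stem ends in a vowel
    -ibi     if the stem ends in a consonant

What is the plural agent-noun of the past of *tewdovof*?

tewdovofefeamibi

*tewdovof*: final sound = /f/, a voiceless consonant → -efe → *tewdovofefe*.
The past-tense form *tewdovofefe* — last vowel /e/ (an unrounded vowel) → -am → *tewdovofefeam*.
The final sound of the agentive form *tewdovofefeam* is /m/, which is a consonant, so the plural suffix is -ibi, giving *tewdovofefeamibi*.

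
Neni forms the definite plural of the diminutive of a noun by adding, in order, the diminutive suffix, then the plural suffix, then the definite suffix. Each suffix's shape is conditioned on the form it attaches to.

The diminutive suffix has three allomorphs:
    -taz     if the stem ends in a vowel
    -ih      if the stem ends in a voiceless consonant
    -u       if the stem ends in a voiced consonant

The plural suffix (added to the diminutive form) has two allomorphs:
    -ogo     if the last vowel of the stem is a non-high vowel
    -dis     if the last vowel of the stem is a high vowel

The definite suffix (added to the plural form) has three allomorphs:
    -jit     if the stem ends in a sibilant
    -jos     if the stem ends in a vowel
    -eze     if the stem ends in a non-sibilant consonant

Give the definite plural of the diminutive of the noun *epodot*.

Since the final sound of *epodot* is /t/ (a voiceless consonant), it takes -ih, giving *epodotih*.
The last vowel of the diminutive form *epodotih* is /i/, which is a high vowel, so the plural suffix is -dis, giving *epodotihdis*.
The plural form *epodotihdis* — final sound /s/ (a sibilant) → -jit → *epodotihdisjit*.

epodotihdisjit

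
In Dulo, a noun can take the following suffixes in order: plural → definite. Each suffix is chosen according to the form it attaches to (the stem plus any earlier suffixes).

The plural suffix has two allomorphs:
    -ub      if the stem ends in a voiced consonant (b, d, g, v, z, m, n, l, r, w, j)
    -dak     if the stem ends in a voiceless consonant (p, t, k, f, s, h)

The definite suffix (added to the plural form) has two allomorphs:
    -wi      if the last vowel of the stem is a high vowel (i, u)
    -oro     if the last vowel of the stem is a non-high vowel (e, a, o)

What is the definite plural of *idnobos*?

*idnobos* — final consonant /s/ (voiceless) → -dak → *idnobosdak*.
The plural form *idnobosdak* — last vowel /a/ (a non-high vowel) → -oro → *idnobosdakoro*.

idnobosdakoro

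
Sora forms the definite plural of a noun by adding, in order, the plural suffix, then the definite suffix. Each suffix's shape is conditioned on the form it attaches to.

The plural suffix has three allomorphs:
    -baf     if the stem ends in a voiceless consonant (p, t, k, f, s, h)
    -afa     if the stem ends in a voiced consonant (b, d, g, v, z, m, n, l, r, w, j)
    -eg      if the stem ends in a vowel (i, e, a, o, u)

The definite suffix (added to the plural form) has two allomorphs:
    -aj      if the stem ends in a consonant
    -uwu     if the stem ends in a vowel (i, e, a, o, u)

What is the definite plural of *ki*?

Since the final sound of *ki* is /i/ (a vowel), it takes -eg, giving *kieg*.
The plural form *kieg* — final sound /g/ (a consonant) → -aj → *kiegaj*.

kiegaj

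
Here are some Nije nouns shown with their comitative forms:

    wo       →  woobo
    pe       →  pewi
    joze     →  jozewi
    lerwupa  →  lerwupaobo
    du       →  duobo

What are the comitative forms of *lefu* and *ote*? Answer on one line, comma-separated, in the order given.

The alternation tracks the last vowel of the stem — -wi when the last vowel of the stem is a front vowel (*pe*, *joze*); -obo when the last vowel of the stem is a back vowel (*wo*, *lerwupa*, *du*).
Since the last vowel of *lefu* is /u/ (a back vowel), it takes -obo, giving *lefuobo*.
The last vowel of *ote* is /e/, which is a front vowel, so the suffix is -wi, giving *otewi*.

lefuobo, otewi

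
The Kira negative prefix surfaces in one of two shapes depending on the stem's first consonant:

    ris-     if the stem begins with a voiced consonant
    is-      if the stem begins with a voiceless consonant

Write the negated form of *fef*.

The first consonant of *fef* is /f/, which is voiceless, so the prefix is is-, giving *isfef*.

isfef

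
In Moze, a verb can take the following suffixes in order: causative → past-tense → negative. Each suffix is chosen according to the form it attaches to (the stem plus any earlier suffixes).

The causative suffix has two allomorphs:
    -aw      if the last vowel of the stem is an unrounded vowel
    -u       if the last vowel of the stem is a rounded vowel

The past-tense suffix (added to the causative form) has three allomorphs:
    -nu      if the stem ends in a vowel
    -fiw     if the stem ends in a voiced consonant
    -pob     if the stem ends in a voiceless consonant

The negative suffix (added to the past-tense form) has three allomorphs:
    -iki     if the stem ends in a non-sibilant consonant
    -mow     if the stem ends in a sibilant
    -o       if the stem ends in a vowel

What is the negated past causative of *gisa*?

gisaawfiwiki

*gisa* — last vowel /a/ (an unrounded vowel) → -aw → *gisaaw*.
The final sound of the causative form *gisaaw* is /w/, which is a voiced consonant, so the past-tense suffix is -fiw, giving *gisaawfiw*.
Since the final sound of the past-tense form *gisaawfiw* is /w/ (a non-sibilant consonant), it takes -iki, giving *gisaawfiwiki*.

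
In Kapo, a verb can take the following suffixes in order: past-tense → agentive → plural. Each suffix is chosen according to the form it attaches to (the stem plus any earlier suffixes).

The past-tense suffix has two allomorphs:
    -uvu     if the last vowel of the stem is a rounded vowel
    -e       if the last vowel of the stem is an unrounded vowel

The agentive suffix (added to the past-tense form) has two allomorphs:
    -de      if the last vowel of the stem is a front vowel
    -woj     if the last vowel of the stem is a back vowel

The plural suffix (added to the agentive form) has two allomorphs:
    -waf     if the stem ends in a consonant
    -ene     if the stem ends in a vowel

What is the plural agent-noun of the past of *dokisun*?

*dokisun* — last vowel /u/ (a rounded vowel) → -uvu → *dokisunuvu*.
The past-tense form *dokisunuvu*: last vowel = /u/, a back vowel → -woj → *dokisunuvuwoj*.
The agentive form *dokisunuvuwoj*: final sound = /j/, a consonant → -waf → *dokisunuvuwojwaf*.

dokisunuvuwojwaf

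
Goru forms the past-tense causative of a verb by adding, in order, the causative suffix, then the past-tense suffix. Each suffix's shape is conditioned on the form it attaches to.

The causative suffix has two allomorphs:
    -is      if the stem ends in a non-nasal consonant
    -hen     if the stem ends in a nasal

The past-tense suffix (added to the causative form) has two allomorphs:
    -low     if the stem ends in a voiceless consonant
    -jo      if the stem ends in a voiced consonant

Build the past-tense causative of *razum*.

razumhenjo

Since the final consonant of *razum* is /m/ (a nasal), it takes -hen, giving *razumhen*.
The causative form *razumhen*: final consonant = /n/, voiced → -jo → *razumhenjo*.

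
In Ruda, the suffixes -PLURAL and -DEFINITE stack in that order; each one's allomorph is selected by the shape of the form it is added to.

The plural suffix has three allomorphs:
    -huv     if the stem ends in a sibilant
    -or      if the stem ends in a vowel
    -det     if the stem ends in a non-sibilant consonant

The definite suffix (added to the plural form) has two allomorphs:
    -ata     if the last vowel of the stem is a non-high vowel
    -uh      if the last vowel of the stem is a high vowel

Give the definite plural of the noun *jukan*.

*jukan* — final sound /n/ (a non-sibilant consonant) → -det → *jukandet*.
The plural form *jukandet*: last vowel = /e/, a non-high vowel → -ata → *jukandetata*.

jukandetata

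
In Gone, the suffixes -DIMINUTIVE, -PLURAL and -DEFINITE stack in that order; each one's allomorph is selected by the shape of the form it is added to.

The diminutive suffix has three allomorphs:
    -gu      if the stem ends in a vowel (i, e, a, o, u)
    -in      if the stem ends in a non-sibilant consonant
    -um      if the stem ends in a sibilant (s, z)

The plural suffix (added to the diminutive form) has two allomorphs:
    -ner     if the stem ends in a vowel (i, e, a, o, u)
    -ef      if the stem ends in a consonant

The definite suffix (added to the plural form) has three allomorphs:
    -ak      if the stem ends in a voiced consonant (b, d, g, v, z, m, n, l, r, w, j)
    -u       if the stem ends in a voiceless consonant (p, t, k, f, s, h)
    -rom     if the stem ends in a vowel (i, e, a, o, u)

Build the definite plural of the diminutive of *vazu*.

*vazu*: final sound = /u/, a vowel → -gu → *vazugu*.
The diminutive form *vazugu*: final sound = /u/, a vowel → -ner → *vazuguner*.
The plural form *vazuguner*: final sound = /r/, a voiced consonant → -ak → *vazugunerak*.

vazugunerak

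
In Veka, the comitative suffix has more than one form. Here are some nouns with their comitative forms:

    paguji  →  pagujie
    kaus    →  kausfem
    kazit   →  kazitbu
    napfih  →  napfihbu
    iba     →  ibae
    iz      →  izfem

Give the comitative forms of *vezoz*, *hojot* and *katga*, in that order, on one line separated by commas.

vezozfem, hojotbu, katgae

The pattern is sibilance of the final sound: -fem when the stem ends in a sibilant (*kaus*, *iz*); -bu when the stem ends in a non-sibilant consonant (*kazit*, *napfih*); -e when the stem ends in a vowel (*paguji*, *iba*).
*vezoz*: final sound = /z/, a sibilant → -fem → *vezozfem*.
*hojot*: final sound = /t/, a non-sibilant consonant → -bu → *hojotbu*.
*katga* — final sound /a/ (a vowel) → -e → *katgae*.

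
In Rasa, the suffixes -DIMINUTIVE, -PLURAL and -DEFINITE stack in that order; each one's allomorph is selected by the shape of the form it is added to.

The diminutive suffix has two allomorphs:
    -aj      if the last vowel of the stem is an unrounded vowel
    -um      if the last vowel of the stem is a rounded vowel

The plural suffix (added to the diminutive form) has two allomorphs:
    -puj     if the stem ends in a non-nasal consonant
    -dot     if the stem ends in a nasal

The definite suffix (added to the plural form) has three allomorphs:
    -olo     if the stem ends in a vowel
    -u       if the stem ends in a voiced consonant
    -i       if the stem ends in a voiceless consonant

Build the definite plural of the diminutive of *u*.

uumdoti

*u*: last vowel = /u/, a rounded vowel → -um → *uum*.
The final consonant of the diminutive form *uum* is /m/, which is a nasal, so the plural suffix is -dot, giving *uumdot*.
The final sound of the plural form *uumdot* is /t/, which is a voiceless consonant, so the definite suffix is -i, giving *uumdoti*.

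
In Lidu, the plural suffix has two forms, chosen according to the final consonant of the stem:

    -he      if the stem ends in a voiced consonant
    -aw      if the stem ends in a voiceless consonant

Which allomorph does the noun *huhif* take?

-aw

*huhif* — final consonant /f/ (voiceless) → -aw.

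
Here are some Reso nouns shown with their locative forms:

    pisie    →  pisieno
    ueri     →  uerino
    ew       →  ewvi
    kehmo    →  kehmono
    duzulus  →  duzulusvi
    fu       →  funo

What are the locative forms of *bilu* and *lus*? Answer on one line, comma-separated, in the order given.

biluno, lusvi

The alternation tracks the final sound of the stem — -vi when the stem ends in a consonant (*ew*, *duzulus*); -no when the stem ends in a vowel (*pisie*, *ueri*, *kehmo*, *fu*).
Since the final sound of *bilu* is /u/ (a vowel), it takes -no, giving *biluno*.
Since the final sound of *lus* is /s/ (a consonant), it takes -vi, giving *lusvi*.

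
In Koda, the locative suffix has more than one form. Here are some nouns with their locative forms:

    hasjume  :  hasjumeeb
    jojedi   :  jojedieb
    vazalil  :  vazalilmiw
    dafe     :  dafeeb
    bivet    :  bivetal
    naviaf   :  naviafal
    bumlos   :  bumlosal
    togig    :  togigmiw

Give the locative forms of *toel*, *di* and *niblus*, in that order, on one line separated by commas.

Looking at the final sound of each stem: -al when the stem ends in a voiceless consonant (*bivet*, *naviaf*, *bumlos*); -miw when the stem ends in a voiced consonant (*vazalil*, *togig*); -eb when the stem ends in a vowel (*hasjume*, *jojedi*, *dafe*).
*toel*: final sound = /l/, a voiced consonant → -miw → *toelmiw*.
The final sound of *di* is /i/, which is a vowel, so the suffix is -eb, giving *dieb*.
*niblus*: final sound = /s/, a voiceless consonant → -al → *niblusal*.

toelmiw, dieb, niblusal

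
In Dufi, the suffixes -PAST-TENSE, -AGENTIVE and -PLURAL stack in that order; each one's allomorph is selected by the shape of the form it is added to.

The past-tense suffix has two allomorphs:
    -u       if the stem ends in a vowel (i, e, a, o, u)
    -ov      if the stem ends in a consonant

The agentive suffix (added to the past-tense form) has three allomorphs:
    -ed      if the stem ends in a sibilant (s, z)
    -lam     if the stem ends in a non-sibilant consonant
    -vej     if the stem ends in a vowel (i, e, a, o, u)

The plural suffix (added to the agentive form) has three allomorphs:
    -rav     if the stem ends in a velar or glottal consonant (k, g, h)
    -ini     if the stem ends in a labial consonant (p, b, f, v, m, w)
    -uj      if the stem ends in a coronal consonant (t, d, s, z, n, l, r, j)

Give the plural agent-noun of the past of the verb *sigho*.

*sigho* — final sound /o/ (a vowel) → -u → *sighou*.
The past-tense form *sighou* — final sound /u/ (a vowel) → -vej → *sighouvej*.
The agentive form *sighouvej*: final consonant = /j/, coronal → -uj → *sighouvejuj*.

sighouvejuj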